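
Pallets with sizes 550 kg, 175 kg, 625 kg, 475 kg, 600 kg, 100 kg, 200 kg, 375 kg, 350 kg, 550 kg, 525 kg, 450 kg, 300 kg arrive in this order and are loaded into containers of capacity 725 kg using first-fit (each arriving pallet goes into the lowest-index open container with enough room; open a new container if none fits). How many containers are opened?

  550 → container 1 (new)  [load 550/725]
  175 → container 1  [load 725/725]
  625 → container 2 (new)  [load 625/725]
  475 → container 3 (new)  [load 475/725]
  600 → container 4 (new)  [load 600/725]
  100 → container 2  [load 725/725]
  200 → container 3  [load 675/725]
  375 → container 5 (new)  [load 375/725]
  350 → container 5  [load 725/725]
  550 → container 6 (new)  [load 550/725]
  525 → container 7 (new)  [load 525/725]
  450 → container 8 (new)  [load 450/725]
  300 → container 9 (new)  [load 300/725]
9 containers opened.

9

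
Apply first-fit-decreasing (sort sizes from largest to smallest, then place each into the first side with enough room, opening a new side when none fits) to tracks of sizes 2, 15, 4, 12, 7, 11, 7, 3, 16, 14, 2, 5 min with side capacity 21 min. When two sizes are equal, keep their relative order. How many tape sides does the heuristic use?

Sorted descending: 16, 15, 14, 12, 11, 7, 7, 5, 4, 3, 2, 2.
  16 → side 1 (new)  [load 16/21]
  15 → side 2 (new)  [load 15/21]
  14 → side 3 (new)  [load 14/21]
  12 → side 4 (new)  [load 12/21]
  11 → side 5 (new)  [load 11/21]
  7 → side 3  [load 21/21]
  7 → side 4  [load 19/21]
  5 → side 1  [load 21/21]
  4 → side 2  [load 19/21]
  3 → side 5  [load 14/21]
  2 → side 2  [load 21/21]
  2 → side 4  [load 21/21]
5 tape sides opened.

5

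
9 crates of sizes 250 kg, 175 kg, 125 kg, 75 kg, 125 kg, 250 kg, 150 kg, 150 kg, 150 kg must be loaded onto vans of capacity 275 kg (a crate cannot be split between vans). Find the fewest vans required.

6

Total = 250 + 250 + 175 + 150 + 150 + 150 + 125 + 125 + 75 = 1450 kg.
Lower bound: ⌈1450/275⌉ = 6 vans.
A packing using 6 vans:
  van 1: 250 = 250
  van 2: 250 = 250
  van 3: 175 + 75 = 250
  van 4: 150 + 125 = 275
  van 5: 150 + 125 = 275
  van 6: 150 = 150
This matches the lower bound, so 6 is optimal.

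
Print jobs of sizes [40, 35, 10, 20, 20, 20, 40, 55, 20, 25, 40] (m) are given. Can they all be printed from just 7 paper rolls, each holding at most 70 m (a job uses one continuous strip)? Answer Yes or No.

Yes

A valid assignment using 6 paper rolls:
  roll 1: 55 + 10 = 65
  roll 2: 40 + 25 = 65
  roll 3: 40 + 20 = 60
  roll 4: 40 + 20 = 60
  roll 5: 35 + 20 = 55
  roll 6: 20 = 20
That uses only 6 ≤ 7, so 7 paper rolls are enough.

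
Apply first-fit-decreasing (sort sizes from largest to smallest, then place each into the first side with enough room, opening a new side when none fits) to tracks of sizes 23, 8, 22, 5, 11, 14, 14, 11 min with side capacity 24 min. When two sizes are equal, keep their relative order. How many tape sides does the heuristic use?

5

Sorted descending: 23, 22, 14, 14, 11, 11, 8, 5.
  23 → side 1 (new)  [load 23/24]
  22 → side 2 (new)  [load 22/24]
  14 → side 3 (new)  [load 14/24]
  14 → side 4 (new)  [load 14/24]
  11 → side 5 (new)  [load 11/24]
  11 → side 5  [load 22/24]
  8 → side 3  [load 22/24]
  5 → side 4  [load 19/24]
5 tape sides opened.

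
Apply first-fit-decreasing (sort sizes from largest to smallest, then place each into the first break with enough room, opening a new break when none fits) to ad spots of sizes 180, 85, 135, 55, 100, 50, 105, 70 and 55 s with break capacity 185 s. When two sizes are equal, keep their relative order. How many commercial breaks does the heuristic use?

5

Sorted descending: 180, 135, 105, 100, 85, 70, 55, 55, 50.
  180 → break 1 (new)  [load 180/185]
  135 → break 2 (new)  [load 135/185]
  105 → break 3 (new)  [load 105/185]
  100 → break 4 (new)  [load 100/185]
  85 → break 4  [load 185/185]
  70 → break 3  [load 175/185]
  55 → break 5 (new)  [load 55/185]
  55 → break 5  [load 110/185]
  50 → break 2  [load 185/185]
5 commercial breaks opened.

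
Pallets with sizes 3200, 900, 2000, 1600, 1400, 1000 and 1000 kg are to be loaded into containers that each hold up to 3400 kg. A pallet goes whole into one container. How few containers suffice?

Total = 3200 + 2000 + 1600 + 1400 + 1000 + 1000 + 900 = 11100 kg.
Lower bound: ⌈11100/3400⌉ = 4 containers.
A packing using 4 containers:
  container 1: 3200 = 3200
  container 2: 2000 + 1400 = 3400
  container 3: 1600 + 1000 = 2600
  container 4: 1000 + 900 = 1900
This matches the lower bound, so 4 is optimal.

4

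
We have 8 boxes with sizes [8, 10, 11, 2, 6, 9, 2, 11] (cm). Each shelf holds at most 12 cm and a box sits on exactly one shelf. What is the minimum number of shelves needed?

Total = 11 + 11 + 10 + 9 + 8 + 6 + 2 + 2 = 59 cm.
Lower bound: ⌈59/12⌉ = 5 shelves.
A packing using 6 shelves:
  shelf 1: 11 = 11
  shelf 2: 11 = 11
  shelf 3: 10 + 2 = 12
  shelf 4: 9 + 2 = 11
  shelf 5: 8 = 8
  shelf 6: 6 = 6
No arrangement into 5 shelves stays within capacity, so 6 is optimal.

6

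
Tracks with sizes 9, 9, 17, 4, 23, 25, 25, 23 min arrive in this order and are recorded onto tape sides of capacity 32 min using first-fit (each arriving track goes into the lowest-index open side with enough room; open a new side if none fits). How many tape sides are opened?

6

  9 → side 1 (new)  [load 9/32]
  9 → side 1  [load 18/32]
  17 → side 2 (new)  [load 17/32]
  4 → side 1  [load 22/32]
  23 → side 3 (new)  [load 23/32]
  25 → side 4 (new)  [load 25/32]
  25 → side 5 (new)  [load 25/32]
  23 → side 6 (new)  [load 23/32]
6 tape sides opened.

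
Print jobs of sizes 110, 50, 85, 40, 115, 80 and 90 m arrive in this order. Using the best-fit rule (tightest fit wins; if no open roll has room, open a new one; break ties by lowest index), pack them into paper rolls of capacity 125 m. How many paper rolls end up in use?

6

  110 → roll 1 (new)  [load 110/125]
  50 → roll 2 (new)  [load 50/125]
  85 → roll 3 (new)  [load 85/125]
  40 → roll 3  [load 125/125]
  115 → roll 4 (new)  [load 115/125]
  80 → roll 5 (new)  [load 80/125]
  90 → roll 6 (new)  [load 90/125]
6 paper rolls opened.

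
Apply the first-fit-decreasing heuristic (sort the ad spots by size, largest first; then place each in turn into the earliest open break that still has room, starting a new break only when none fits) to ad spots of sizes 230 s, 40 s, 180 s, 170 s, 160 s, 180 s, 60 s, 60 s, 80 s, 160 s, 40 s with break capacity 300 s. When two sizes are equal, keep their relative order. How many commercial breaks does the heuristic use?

Sorted descending: 230, 180, 180, 170, 160, 160, 80, 60, 60, 40, 40.
  230 → break 1 (new)  [load 230/300]
  180 → break 2 (new)  [load 180/300]
  180 → break 3 (new)  [load 180/300]
  170 → break 4 (new)  [load 170/300]
  160 → break 5 (new)  [load 160/300]
  160 → break 6 (new)  [load 160/300]
  80 → break 2  [load 260/300]
  60 → break 1  [load 290/300]
  60 → break 3  [load 240/300]
  40 → break 2  [load 300/300]
  40 → break 3  [load 280/300]
6 commercial breaks opened.

6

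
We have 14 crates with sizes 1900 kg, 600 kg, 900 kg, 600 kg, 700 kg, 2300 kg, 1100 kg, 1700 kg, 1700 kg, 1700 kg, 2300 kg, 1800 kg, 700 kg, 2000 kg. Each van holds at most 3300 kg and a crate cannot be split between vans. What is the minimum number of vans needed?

8

Total = 2300 + 2300 + 2000 + 1900 + 1800 + 1700 + 1700 + 1700 + 1100 + 900 + 700 + 700 + 600 + 600 = 20000 kg.
Lower bound: ⌈20000/3300⌉ = 7 vans.
Also, 8 crates each exceed 1650 kg, and no two of those can share a van, so at least 8 vans are needed.
A packing using 8 vans:
  van 1: 2300 + 900 = 3200
  van 2: 2300 + 700 = 3000
  van 3: 2000 + 1100 = 3100
  van 4: 1900 + 700 + 600 = 3200
  van 5: 1800 + 600 = 2400
  van 6: 1700 = 1700
  van 7: 1700 = 1700
  van 8: 1700 = 1700
This matches the lower bound, so 8 is optimal.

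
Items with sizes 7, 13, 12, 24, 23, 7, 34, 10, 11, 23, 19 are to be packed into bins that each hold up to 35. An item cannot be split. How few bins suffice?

Total = 34 + 24 + 23 + 23 + 19 + 13 + 12 + 11 + 10 + 7 + 7 = 183.
Lower bound: ⌈183/35⌉ = 6 bins.
A packing using 6 bins:
  bin 1: 34 = 34
  bin 2: 24 + 11 = 35
  bin 3: 23 + 12 = 35
  bin 4: 23 + 10 = 33
  bin 5: 19 + 13 = 32
  bin 6: 7 + 7 = 14
This matches the lower bound, so 6 is optimal.

6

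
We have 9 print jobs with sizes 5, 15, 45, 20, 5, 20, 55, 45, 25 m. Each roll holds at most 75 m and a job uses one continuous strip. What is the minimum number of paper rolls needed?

4

Total = 55 + 45 + 45 + 25 + 20 + 20 + 15 + 5 + 5 = 235 m.
Lower bound: ⌈235/75⌉ = 4 paper rolls.
A packing using 4 paper rolls:
  roll 1: 55 + 20 = 75
  roll 2: 45 + 25 + 5 = 75
  roll 3: 45 + 20 + 5 = 70
  roll 4: 15 = 15
This matches the lower bound, so 4 is optimal.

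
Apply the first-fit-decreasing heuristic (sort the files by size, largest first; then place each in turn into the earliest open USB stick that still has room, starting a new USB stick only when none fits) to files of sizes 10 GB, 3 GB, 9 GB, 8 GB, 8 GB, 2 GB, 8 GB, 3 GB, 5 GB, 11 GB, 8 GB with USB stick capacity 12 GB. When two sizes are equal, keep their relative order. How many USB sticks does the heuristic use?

Sorted descending: 11, 10, 9, 8, 8, 8, 8, 5, 3, 3, 2.
  11 → USB stick 1 (new)  [load 11/12]
  10 → USB stick 2 (new)  [load 10/12]
  9 → USB stick 3 (new)  [load 9/12]
  8 → USB stick 4 (new)  [load 8/12]
  8 → USB stick 5 (new)  [load 8/12]
  8 → USB stick 6 (new)  [load 8/12]
  8 → USB stick 7 (new)  [load 8/12]
  5 → USB stick 8 (new)  [load 5/12]
  3 → USB stick 3  [load 12/12]
  3 → USB stick 4  [load 11/12]
  2 → USB stick 2  [load 12/12]
8 USB sticks opened.

8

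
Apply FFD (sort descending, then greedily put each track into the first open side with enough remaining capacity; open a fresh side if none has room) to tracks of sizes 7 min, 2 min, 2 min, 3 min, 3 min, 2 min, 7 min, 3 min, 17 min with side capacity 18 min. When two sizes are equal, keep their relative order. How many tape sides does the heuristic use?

3

Sorted descending: 17, 7, 7, 3, 3, 3, 2, 2, 2.
  17 → side 1 (new)  [load 17/18]
  7 → side 2 (new)  [load 7/18]
  7 → side 2  [load 14/18]
  3 → side 2  [load 17/18]
  3 → side 3 (new)  [load 3/18]
  3 → side 3  [load 6/18]
  2 → side 3  [load 8/18]
  2 → side 3  [load 10/18]
  2 → side 3  [load 12/18]
3 tape sides opened.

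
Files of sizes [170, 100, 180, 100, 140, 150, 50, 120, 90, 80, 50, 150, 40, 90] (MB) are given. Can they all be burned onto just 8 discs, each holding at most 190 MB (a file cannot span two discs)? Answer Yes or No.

No

Total = 1510 MB; ⌈1510/190⌉ = 8.
The bound of 8 does not rule out 8, but exhaustive search shows no assignment into 8 discs of capacity 190 MB exists — the minimum is 9.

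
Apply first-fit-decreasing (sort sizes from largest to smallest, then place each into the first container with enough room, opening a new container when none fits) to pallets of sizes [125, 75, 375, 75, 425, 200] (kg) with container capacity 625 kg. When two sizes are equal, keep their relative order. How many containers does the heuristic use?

3

Sorted descending: 425, 375, 200, 125, 75, 75.
  425 → container 1 (new)  [load 425/625]
  375 → container 2 (new)  [load 375/625]
  200 → container 1  [load 625/625]
  125 → container 2  [load 500/625]
  75 → container 2  [load 575/625]
  75 → container 3 (new)  [load 75/625]
3 containers opened.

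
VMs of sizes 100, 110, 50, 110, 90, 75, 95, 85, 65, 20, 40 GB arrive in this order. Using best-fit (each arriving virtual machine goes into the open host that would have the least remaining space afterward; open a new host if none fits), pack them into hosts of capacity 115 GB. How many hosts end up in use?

8

  100 → host 1 (new)  [load 100/115]
  110 → host 2 (new)  [load 110/115]
  50 → host 3 (new)  [load 50/115]
  110 → host 4 (new)  [load 110/115]
  90 → host 5 (new)  [load 90/115]
  75 → host 6 (new)  [load 75/115]
  95 → host 7 (new)  [load 95/115]
  85 → host 8 (new)  [load 85/115]
  65 → host 3  [load 115/115]
  20 → host 7  [load 115/115]
  40 → host 6  [load 115/115]
8 hosts opened.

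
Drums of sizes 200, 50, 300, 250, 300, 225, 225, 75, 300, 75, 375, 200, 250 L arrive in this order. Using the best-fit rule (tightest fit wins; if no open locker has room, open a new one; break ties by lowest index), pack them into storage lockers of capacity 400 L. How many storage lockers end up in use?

  200 → locker 1 (new)  [load 200/400]
  50 → locker 1  [load 250/400]
  300 → locker 2 (new)  [load 300/400]
  250 → locker 3 (new)  [load 250/400]
  300 → locker 4 (new)  [load 300/400]
  225 → locker 5 (new)  [load 225/400]
  225 → locker 6 (new)  [load 225/400]
  75 → locker 2  [load 375/400]
  300 → locker 7 (new)  [load 300/400]
  75 → locker 4  [load 375/400]
  375 → locker 8 (new)  [load 375/400]
  200 → locker 9 (new)  [load 200/400]
  250 → locker 10 (new)  [load 250/400]
10 storage lockers opened.

10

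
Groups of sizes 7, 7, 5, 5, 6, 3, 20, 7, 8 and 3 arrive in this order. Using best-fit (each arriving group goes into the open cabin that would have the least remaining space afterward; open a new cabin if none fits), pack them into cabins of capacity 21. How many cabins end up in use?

  7 → cabin 1 (new)  [load 7/21]
  7 → cabin 1  [load 14/21]
  5 → cabin 1  [load 19/21]
  5 → cabin 2 (new)  [load 5/21]
  6 → cabin 2  [load 11/21]
  3 → cabin 2  [load 14/21]
  20 → cabin 3 (new)  [load 20/21]
  7 → cabin 2  [load 21/21]
  8 → cabin 4 (new)  [load 8/21]
  3 → cabin 4  [load 11/21]
4 cabins opened.

4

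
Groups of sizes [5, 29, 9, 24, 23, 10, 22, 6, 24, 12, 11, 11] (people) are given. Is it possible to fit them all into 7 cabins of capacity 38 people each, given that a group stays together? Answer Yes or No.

A valid assignment using 6 cabins:
  cabin 1: 29 + 9 = 38
  cabin 2: 24 + 12 = 36
  cabin 3: 24 + 11 = 35
  cabin 4: 23 + 11 = 34
  cabin 5: 22 + 10 + 6 = 38
  cabin 6: 5 = 5
That uses only 6 ≤ 7, so 7 cabins are enough.

Yes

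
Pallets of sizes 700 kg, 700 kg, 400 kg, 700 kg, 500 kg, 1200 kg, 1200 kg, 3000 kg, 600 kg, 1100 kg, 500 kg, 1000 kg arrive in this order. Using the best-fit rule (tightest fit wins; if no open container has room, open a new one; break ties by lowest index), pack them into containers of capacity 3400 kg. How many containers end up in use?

  700 → container 1 (new)  [load 700/3400]
  700 → container 1  [load 1400/3400]
  400 → container 1  [load 1800/3400]
  700 → container 1  [load 2500/3400]
  500 → container 1  [load 3000/3400]
  1200 → container 2 (new)  [load 1200/3400]
  1200 → container 2  [load 2400/3400]
  3000 → container 3 (new)  [load 3000/3400]
  600 → container 2  [load 3000/3400]
  1100 → container 4 (new)  [load 1100/3400]
  500 → container 4  [load 1600/3400]
  1000 → container 4  [load 2600/3400]
4 containers opened.

4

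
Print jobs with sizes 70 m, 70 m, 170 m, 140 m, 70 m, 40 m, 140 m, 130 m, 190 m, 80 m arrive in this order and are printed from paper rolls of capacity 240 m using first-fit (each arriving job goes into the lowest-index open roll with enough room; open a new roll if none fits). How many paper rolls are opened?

  70 → roll 1 (new)  [load 70/240]
  70 → roll 1  [load 140/240]
  170 → roll 2 (new)  [load 170/240]
  140 → roll 3 (new)  [load 140/240]
  70 → roll 1  [load 210/240]
  40 → roll 2  [load 210/240]
  140 → roll 4 (new)  [load 140/240]
  130 → roll 5 (new)  [load 130/240]
  190 → roll 6 (new)  [load 190/240]
  80 → roll 3  [load 220/240]
6 paper rolls opened.

6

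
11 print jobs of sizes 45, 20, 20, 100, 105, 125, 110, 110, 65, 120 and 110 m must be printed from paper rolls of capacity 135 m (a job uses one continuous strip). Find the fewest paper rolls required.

8

Total = 125 + 120 + 110 + 110 + 110 + 105 + 100 + 65 + 45 + 20 + 20 = 930 m.
Lower bound: ⌈930/135⌉ = 7 paper rolls.
A packing using 8 paper rolls:
  roll 1: 125 = 125
  roll 2: 120 = 120
  roll 3: 110 + 20 = 130
  roll 4: 110 + 20 = 130
  roll 5: 110 = 110
  roll 6: 105 = 105
  roll 7: 100 = 100
  roll 8: 65 + 45 = 110
No arrangement into 7 paper rolls stays within capacity, so 8 is optimal.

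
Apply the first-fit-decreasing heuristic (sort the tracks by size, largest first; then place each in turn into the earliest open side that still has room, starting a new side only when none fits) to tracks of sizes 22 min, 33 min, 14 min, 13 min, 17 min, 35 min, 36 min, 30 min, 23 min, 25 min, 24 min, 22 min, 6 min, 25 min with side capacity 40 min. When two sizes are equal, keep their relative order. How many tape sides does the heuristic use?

10

Sorted descending: 36, 35, 33, 30, 25, 25, 24, 23, 22, 22, 17, 14, 13, 6.
  36 → side 1 (new)  [load 36/40]
  35 → side 2 (new)  [load 35/40]
  33 → side 3 (new)  [load 33/40]
  30 → side 4 (new)  [load 30/40]
  25 → side 5 (new)  [load 25/40]
  25 → side 6 (new)  [load 25/40]
  24 → side 7 (new)  [load 24/40]
  23 → side 8 (new)  [load 23/40]
  22 → side 9 (new)  [load 22/40]
  22 → side 10 (new)  [load 22/40]
  17 → side 8  [load 40/40]
  14 → side 5  [load 39/40]
  13 → side 6  [load 38/40]
  6 → side 3  [load 39/40]
10 tape sides opened.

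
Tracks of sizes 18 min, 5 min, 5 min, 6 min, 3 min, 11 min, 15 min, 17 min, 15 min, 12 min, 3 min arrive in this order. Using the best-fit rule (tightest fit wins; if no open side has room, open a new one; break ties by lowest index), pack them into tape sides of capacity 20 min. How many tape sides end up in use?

7

  18 → side 1 (new)  [load 18/20]
  5 → side 2 (new)  [load 5/20]
  5 → side 2  [load 10/20]
  6 → side 2  [load 16/20]
  3 → side 2  [load 19/20]
  11 → side 3 (new)  [load 11/20]
  15 → side 4 (new)  [load 15/20]
  17 → side 5 (new)  [load 17/20]
  15 → side 6 (new)  [load 15/20]
  12 → side 7 (new)  [load 12/20]
  3 → side 5  [load 20/20]
7 tape sides opened.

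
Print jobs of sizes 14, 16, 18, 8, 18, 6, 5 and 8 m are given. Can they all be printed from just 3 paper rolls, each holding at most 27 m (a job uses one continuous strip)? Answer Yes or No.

Total = 93 m; ⌈93/27⌉ = 4.
At least 4 paper rolls are required, but only 3 are allowed.

No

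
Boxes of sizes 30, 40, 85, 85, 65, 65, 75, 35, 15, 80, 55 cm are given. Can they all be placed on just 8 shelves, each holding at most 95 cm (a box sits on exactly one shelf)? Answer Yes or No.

Yes

A valid assignment using 8 shelves:
  shelf 1: 85 = 85
  shelf 2: 85 = 85
  shelf 3: 80 + 15 = 95
  shelf 4: 75 = 75
  shelf 5: 65 + 30 = 95
  shelf 6: 65 = 65
  shelf 7: 55 + 40 = 95
  shelf 8: 35 = 35
Every load is within 95 cm, so 8 shelves suffice.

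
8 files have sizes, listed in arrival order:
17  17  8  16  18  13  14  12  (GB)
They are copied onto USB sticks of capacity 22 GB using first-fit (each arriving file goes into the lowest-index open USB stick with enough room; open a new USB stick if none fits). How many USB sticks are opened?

  17 → USB stick 1 (new)  [load 17/22]
  17 → USB stick 2 (new)  [load 17/22]
  8 → USB stick 3 (new)  [load 8/22]
  16 → USB stick 4 (new)  [load 16/22]
  18 → USB stick 5 (new)  [load 18/22]
  13 → USB stick 3  [load 21/22]
  14 → USB stick 6 (new)  [load 14/22]
  12 → USB stick 7 (new)  [load 12/22]
7 USB sticks opened.

7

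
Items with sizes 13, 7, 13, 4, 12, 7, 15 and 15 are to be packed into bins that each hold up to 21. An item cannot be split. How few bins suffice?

5

Total = 15 + 15 + 13 + 13 + 12 + 7 + 7 + 4 = 86.
Lower bound: ⌈86/21⌉ = 5 bins.
A packing using 5 bins:
  bin 1: 15 + 4 = 19
  bin 2: 15 = 15
  bin 3: 13 + 7 = 20
  bin 4: 13 + 7 = 20
  bin 5: 12 = 12
This matches the lower bound, so 5 is optimal.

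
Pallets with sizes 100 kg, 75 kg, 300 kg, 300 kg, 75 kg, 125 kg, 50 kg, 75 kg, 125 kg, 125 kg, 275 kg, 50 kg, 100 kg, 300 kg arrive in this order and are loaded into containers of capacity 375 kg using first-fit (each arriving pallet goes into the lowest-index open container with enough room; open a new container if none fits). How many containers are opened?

6

  100 → container 1 (new)  [load 100/375]
  75 → container 1  [load 175/375]
  300 → container 2 (new)  [load 300/375]
  300 → container 3 (new)  [load 300/375]
  75 → container 1  [load 250/375]
  125 → container 1  [load 375/375]
  50 → container 2  [load 350/375]
  75 → container 3  [load 375/375]
  125 → container 4 (new)  [load 125/375]
  125 → container 4  [load 250/375]
  275 → container 5 (new)  [load 275/375]
  50 → container 4  [load 300/375]
  100 → container 5  [load 375/375]
  300 → container 6 (new)  [load 300/375]
6 containers opened.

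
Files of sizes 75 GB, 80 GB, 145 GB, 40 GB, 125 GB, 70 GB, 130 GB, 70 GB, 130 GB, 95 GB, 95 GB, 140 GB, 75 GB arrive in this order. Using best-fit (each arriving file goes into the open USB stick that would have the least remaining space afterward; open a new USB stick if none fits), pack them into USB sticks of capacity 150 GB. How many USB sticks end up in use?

10

  75 → USB stick 1 (new)  [load 75/150]
  80 → USB stick 2 (new)  [load 80/150]
  145 → USB stick 3 (new)  [load 145/150]
  40 → USB stick 2  [load 120/150]
  125 → USB stick 4 (new)  [load 125/150]
  70 → USB stick 1  [load 145/150]
  130 → USB stick 5 (new)  [load 130/150]
  70 → USB stick 6 (new)  [load 70/150]
  130 → USB stick 7 (new)  [load 130/150]
  95 → USB stick 8 (new)  [load 95/150]
  95 → USB stick 9 (new)  [load 95/150]
  140 → USB stick 10 (new)  [load 140/150]
  75 → USB stick 6  [load 145/150]
10 USB sticks opened.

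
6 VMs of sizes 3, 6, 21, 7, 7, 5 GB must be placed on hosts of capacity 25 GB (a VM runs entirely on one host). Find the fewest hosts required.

Total = 21 + 7 + 7 + 6 + 5 + 3 = 49 GB.
Lower bound: ⌈49/25⌉ = 2 hosts.
A packing using 2 hosts:
  host 1: 21 + 3 = 24
  host 2: 7 + 7 + 6 + 5 = 25
This matches the lower bound, so 2 is optimal.

2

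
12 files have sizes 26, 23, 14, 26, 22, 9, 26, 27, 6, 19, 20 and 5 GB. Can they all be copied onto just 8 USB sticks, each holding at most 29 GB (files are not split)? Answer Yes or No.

Total = 223 GB; ⌈223/29⌉ = 8.
The bound of 8 does not rule out 8, but exhaustive search shows no assignment into 8 USB sticks of capacity 29 GB exists — the minimum is 9.

No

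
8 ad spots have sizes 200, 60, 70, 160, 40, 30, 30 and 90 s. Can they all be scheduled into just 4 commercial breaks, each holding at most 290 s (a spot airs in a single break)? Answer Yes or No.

Yes

A valid assignment using 3 commercial breaks:
  break 1: 200 + 90 = 290
  break 2: 160 + 70 + 60 = 290
  break 3: 40 + 30 + 30 = 100
That uses only 3 ≤ 4, so 4 commercial breaks are enough.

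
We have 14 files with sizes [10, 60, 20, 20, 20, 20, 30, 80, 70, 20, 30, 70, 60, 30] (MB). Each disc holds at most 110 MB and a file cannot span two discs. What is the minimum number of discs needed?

5

Total = 80 + 70 + 70 + 60 + 60 + 30 + 30 + 30 + 20 + 20 + 20 + 20 + 20 + 10 = 540 MB.
Lower bound: ⌈540/110⌉ = 5 discs.
A packing using 5 discs:
  disc 1: 80 + 30 = 110
  disc 2: 70 + 30 + 10 = 110
  disc 3: 70 + 20 + 20 = 110
  disc 4: 60 + 30 + 20 = 110
  disc 5: 60 + 20 + 20 = 100
This matches the lower bound, so 5 is optimal.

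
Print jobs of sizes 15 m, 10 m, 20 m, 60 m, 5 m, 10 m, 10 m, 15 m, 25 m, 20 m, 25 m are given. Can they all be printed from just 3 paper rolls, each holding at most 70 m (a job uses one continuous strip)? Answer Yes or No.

No

Total = 215 m; ⌈215/70⌉ = 4.
At least 4 paper rolls are required, but only 3 are allowed.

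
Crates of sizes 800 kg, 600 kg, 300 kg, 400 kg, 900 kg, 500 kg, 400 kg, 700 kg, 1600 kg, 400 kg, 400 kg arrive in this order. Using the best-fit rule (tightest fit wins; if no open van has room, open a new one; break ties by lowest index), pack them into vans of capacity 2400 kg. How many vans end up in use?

  800 → van 1 (new)  [load 800/2400]
  600 → van 1  [load 1400/2400]
  300 → van 1  [load 1700/2400]
  400 → van 1  [load 2100/2400]
  900 → van 2 (new)  [load 900/2400]
  500 → van 2  [load 1400/2400]
  400 → van 2  [load 1800/2400]
  700 → van 3 (new)  [load 700/2400]
  1600 → van 3  [load 2300/2400]
  400 → van 2  [load 2200/2400]
  400 → van 4 (new)  [load 400/2400]
4 vans opened.

4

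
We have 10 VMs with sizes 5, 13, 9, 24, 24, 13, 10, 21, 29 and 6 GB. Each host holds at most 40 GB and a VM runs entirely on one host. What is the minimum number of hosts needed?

Total = 29 + 24 + 24 + 21 + 13 + 13 + 10 + 9 + 6 + 5 = 154 GB.
Lower bound: ⌈154/40⌉ = 4 hosts.
A packing using 4 hosts:
  host 1: 29 + 6 + 5 = 40
  host 2: 24 + 13 = 37
  host 3: 24 + 13 = 37
  host 4: 21 + 10 + 9 = 40
This matches the lower bound, so 4 is optimal.

4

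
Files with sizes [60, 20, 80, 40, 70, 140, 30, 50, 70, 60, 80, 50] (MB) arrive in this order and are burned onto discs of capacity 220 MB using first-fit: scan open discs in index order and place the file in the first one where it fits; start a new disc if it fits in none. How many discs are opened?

  60 → disc 1 (new)  [load 60/220]
  20 → disc 1  [load 80/220]
  80 → disc 1  [load 160/220]
  40 → disc 1  [load 200/220]
  70 → disc 2 (new)  [load 70/220]
  140 → disc 2  [load 210/220]
  30 → disc 3 (new)  [load 30/220]
  50 → disc 3  [load 80/220]
  70 → disc 3  [load 150/220]
  60 → disc 3  [load 210/220]
  80 → disc 4 (new)  [load 80/220]
  50 → disc 4  [load 130/220]
4 discs opened.

4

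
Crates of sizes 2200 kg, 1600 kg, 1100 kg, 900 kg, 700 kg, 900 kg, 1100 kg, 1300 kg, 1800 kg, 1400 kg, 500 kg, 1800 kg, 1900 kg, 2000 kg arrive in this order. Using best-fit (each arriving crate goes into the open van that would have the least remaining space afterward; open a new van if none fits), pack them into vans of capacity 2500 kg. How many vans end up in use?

  2200 → van 1 (new)  [load 2200/2500]
  1600 → van 2 (new)  [load 1600/2500]
  1100 → van 3 (new)  [load 1100/2500]
  900 → van 2  [load 2500/2500]
  700 → van 3  [load 1800/2500]
  900 → van 4 (new)  [load 900/2500]
  1100 → van 4  [load 2000/2500]
  1300 → van 5 (new)  [load 1300/2500]
  1800 → van 6 (new)  [load 1800/2500]
  1400 → van 7 (new)  [load 1400/2500]
  500 → van 4  [load 2500/2500]
  1800 → van 8 (new)  [load 1800/2500]
  1900 → van 9 (new)  [load 1900/2500]
  2000 → van 10 (new)  [load 2000/2500]
10 vans opened.

10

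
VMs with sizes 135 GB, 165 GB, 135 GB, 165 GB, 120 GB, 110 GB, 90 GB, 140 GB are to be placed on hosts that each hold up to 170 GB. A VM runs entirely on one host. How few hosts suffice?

8

Total = 165 + 165 + 140 + 135 + 135 + 120 + 110 + 90 = 1060 GB.
Lower bound: ⌈1060/170⌉ = 7 hosts.
Also, 8 VMs each exceed 85 GB, and no two of those can share a host, so at least 8 hosts are needed.
A packing using 8 hosts:
  host 1: 165 = 165
  host 2: 165 = 165
  host 3: 140 = 140
  host 4: 135 = 135
  host 5: 135 = 135
  host 6: 120 = 120
  host 7: 110 = 110
  host 8: 90 = 90
This matches the lower bound, so 8 is optimal.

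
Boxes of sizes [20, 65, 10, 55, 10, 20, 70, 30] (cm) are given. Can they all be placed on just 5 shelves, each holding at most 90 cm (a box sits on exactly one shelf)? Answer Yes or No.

Yes

A valid assignment using 4 shelves:
  shelf 1: 70 + 20 = 90
  shelf 2: 65 + 20 = 85
  shelf 3: 55 + 30 = 85
  shelf 4: 10 + 10 = 20
That uses only 4 ≤ 5, so 5 shelves are enough.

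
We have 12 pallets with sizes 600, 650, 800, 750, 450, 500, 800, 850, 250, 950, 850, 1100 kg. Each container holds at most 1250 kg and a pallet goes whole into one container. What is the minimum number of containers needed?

Total = 1100 + 950 + 850 + 850 + 800 + 800 + 750 + 650 + 600 + 500 + 450 + 250 = 8550 kg.
Lower bound: ⌈8550/1250⌉ = 7 containers.
Also, 8 pallets each exceed 625 kg, and no two of those can share a container, so at least 8 containers are needed.
A packing using 8 containers:
  container 1: 1100 = 1100
  container 2: 950 + 250 = 1200
  container 3: 850 = 850
  container 4: 850 = 850
  container 5: 800 + 450 = 1250
  container 6: 800 = 800
  container 7: 750 + 500 = 1250
  container 8: 650 + 600 = 1250
This matches the lower bound, so 8 is optimal.

8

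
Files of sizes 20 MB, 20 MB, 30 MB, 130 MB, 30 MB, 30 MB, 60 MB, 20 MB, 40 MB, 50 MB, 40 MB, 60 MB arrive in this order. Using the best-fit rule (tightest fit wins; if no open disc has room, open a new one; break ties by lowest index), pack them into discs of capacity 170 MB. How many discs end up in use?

  20 → disc 1 (new)  [load 20/170]
  20 → disc 1  [load 40/170]
  30 → disc 1  [load 70/170]
  130 → disc 2 (new)  [load 130/170]
  30 → disc 2  [load 160/170]
  30 → disc 1  [load 100/170]
  60 → disc 1  [load 160/170]
  20 → disc 3 (new)  [load 20/170]
  40 → disc 3  [load 60/170]
  50 → disc 3  [load 110/170]
  40 → disc 3  [load 150/170]
  60 → disc 4 (new)  [load 60/170]
4 discs opened.

4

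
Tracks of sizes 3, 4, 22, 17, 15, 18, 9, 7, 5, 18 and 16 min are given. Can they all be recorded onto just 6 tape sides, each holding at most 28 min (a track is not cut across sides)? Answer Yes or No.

A valid assignment using 6 tape sides:
  side 1: 22 + 5 = 27
  side 2: 18 + 9 = 27
  side 3: 18 + 7 + 3 = 28
  side 4: 17 + 4 = 21
  side 5: 16 = 16
  side 6: 15 = 15
Every load is within 28 min, so 6 tape sides suffice.

Yes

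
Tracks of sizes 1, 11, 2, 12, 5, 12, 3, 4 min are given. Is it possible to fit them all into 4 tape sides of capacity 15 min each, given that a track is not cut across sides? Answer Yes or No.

Yes

A valid assignment using 4 tape sides:
  side 1: 12 + 3 = 15
  side 2: 12 + 2 + 1 = 15
  side 3: 11 + 4 = 15
  side 4: 5 = 5
Every load is within 15 min, so 4 tape sides suffice.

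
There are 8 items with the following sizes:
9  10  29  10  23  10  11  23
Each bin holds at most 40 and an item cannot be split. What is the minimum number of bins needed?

Total = 29 + 23 + 23 + 11 + 10 + 10 + 10 + 9 = 125.
Lower bound: ⌈125/40⌉ = 4 bins.
A packing using 4 bins:
  bin 1: 29 + 11 = 40
  bin 2: 23 + 10 = 33
  bin 3: 23 + 10 = 33
  bin 4: 10 + 9 = 19
This matches the lower bound, so 4 is optimal.

4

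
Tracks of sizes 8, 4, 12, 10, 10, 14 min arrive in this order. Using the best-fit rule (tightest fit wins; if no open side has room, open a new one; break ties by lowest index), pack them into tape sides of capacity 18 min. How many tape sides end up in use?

5

  8 → side 1 (new)  [load 8/18]
  4 → side 1  [load 12/18]
  12 → side 2 (new)  [load 12/18]
  10 → side 3 (new)  [load 10/18]
  10 → side 4 (new)  [load 10/18]
  14 → side 5 (new)  [load 14/18]
5 tape sides opened.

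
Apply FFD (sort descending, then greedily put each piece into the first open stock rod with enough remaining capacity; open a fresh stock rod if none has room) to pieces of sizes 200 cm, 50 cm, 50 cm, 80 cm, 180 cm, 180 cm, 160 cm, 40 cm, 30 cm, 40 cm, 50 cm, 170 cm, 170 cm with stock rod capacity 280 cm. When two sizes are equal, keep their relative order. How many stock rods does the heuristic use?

6

Sorted descending: 200, 180, 180, 170, 170, 160, 80, 50, 50, 50, 40, 40, 30.
  200 → stock rod 1 (new)  [load 200/280]
  180 → stock rod 2 (new)  [load 180/280]
  180 → stock rod 3 (new)  [load 180/280]
  170 → stock rod 4 (new)  [load 170/280]
  170 → stock rod 5 (new)  [load 170/280]
  160 → stock rod 6 (new)  [load 160/280]
  80 → stock rod 1  [load 280/280]
  50 → stock rod 2  [load 230/280]
  50 → stock rod 2  [load 280/280]
  50 → stock rod 3  [load 230/280]
  40 → stock rod 3  [load 270/280]
  40 → stock rod 4  [load 210/280]
  30 → stock rod 4  [load 240/280]
6 stock rods opened.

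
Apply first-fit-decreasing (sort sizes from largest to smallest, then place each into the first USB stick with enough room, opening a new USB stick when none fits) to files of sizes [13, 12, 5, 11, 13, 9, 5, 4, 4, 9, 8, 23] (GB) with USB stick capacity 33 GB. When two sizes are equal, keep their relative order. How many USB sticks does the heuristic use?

4

Sorted descending: 23, 13, 13, 12, 11, 9, 9, 8, 5, 5, 4, 4.
  23 → USB stick 1 (new)  [load 23/33]
  13 → USB stick 2 (new)  [load 13/33]
  13 → USB stick 2  [load 26/33]
  12 → USB stick 3 (new)  [load 12/33]
  11 → USB stick 3  [load 23/33]
  9 → USB stick 1  [load 32/33]
  9 → USB stick 3  [load 32/33]
  8 → USB stick 4 (new)  [load 8/33]
  5 → USB stick 2  [load 31/33]
  5 → USB stick 4  [load 13/33]
  4 → USB stick 4  [load 17/33]
  4 → USB stick 4  [load 21/33]
4 USB sticks opened.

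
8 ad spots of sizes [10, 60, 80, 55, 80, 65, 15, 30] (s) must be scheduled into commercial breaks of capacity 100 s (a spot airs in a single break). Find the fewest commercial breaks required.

Total = 80 + 80 + 65 + 60 + 55 + 30 + 15 + 10 = 395 s.
Lower bound: ⌈395/100⌉ = 4 commercial breaks.
Also, 5 ad spots each exceed 50 s, and no two of those can share a break, so at least 5 commercial breaks are needed.
A packing using 5 commercial breaks:
  break 1: 80 + 15 = 95
  break 2: 80 + 10 = 90
  break 3: 65 + 30 = 95
  break 4: 60 = 60
  break 5: 55 = 55
This matches the lower bound, so 5 is optimal.

5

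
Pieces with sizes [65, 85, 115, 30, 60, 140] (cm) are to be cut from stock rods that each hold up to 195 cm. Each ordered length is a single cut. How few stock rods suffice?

3

Total = 140 + 115 + 85 + 65 + 60 + 30 = 495 cm.
Lower bound: ⌈495/195⌉ = 3 stock rods.
A packing using 3 stock rods:
  stock rod 1: 140 + 30 = 170
  stock rod 2: 115 + 65 = 180
  stock rod 3: 85 + 60 = 145
This matches the lower bound, so 3 is optimal.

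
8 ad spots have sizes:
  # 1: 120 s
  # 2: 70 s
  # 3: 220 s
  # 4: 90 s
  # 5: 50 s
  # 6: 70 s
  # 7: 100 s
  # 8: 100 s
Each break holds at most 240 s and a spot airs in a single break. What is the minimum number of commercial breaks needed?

4

Total = 220 + 120 + 100 + 100 + 90 + 70 + 70 + 50 = 820 s.
Lower bound: ⌈820/240⌉ = 4 commercial breaks.
A packing using 4 commercial breaks:
  break 1: 220 = 220
  break 2: 120 + 100 = 220
  break 3: 100 + 90 + 50 = 240
  break 4: 70 + 70 = 140
This matches the lower bound, so 4 is optimal.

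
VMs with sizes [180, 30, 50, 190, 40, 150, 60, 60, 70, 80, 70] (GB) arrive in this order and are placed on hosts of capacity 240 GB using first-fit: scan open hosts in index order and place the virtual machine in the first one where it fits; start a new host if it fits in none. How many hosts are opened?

  180 → host 1 (new)  [load 180/240]
  30 → host 1  [load 210/240]
  50 → host 2 (new)  [load 50/240]
  190 → host 2  [load 240/240]
  40 → host 3 (new)  [load 40/240]
  150 → host 3  [load 190/240]
  60 → host 4 (new)  [load 60/240]
  60 → host 4  [load 120/240]
  70 → host 4  [load 190/240]
  80 → host 5 (new)  [load 80/240]
  70 → host 5  [load 150/240]
5 hosts opened.

5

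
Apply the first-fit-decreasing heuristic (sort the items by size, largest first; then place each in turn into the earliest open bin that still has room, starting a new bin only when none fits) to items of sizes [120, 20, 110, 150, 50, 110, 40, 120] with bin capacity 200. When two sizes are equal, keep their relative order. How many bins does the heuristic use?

Sorted descending: 150, 120, 120, 110, 110, 50, 40, 20.
  150 → bin 1 (new)  [load 150/200]
  120 → bin 2 (new)  [load 120/200]
  120 → bin 3 (new)  [load 120/200]
  110 → bin 4 (new)  [load 110/200]
  110 → bin 5 (new)  [load 110/200]
  50 → bin 1  [load 200/200]
  40 → bin 2  [load 160/200]
  20 → bin 2  [load 180/200]
5 bins opened.

5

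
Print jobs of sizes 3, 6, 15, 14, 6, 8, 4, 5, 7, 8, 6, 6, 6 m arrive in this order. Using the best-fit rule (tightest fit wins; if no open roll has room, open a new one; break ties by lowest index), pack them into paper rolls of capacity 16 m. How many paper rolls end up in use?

7

  3 → roll 1 (new)  [load 3/16]
  6 → roll 1  [load 9/16]
  15 → roll 2 (new)  [load 15/16]
  14 → roll 3 (new)  [load 14/16]
  6 → roll 1  [load 15/16]
  8 → roll 4 (new)  [load 8/16]
  4 → roll 4  [load 12/16]
  5 → roll 5 (new)  [load 5/16]
  7 → roll 5  [load 12/16]
  8 → roll 6 (new)  [load 8/16]
  6 → roll 6  [load 14/16]
  6 → roll 7 (new)  [load 6/16]
  6 → roll 7  [load 12/16]
7 paper rolls opened.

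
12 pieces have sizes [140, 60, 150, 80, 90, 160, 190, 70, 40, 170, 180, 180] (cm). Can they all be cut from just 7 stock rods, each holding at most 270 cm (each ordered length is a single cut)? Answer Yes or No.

Yes

A valid assignment using 7 stock rods:
  stock rod 1: 190 + 80 = 270
  stock rod 2: 180 + 90 = 270
  stock rod 3: 180 + 70 = 250
  stock rod 4: 170 + 60 + 40 = 270
  stock rod 5: 160 = 160
  stock rod 6: 150 = 150
  stock rod 7: 140 = 140
Every load is within 270 cm, so 7 stock rods suffice.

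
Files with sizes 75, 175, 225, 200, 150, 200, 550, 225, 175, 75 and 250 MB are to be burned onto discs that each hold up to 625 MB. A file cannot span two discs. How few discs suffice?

4

Total = 550 + 250 + 225 + 225 + 200 + 200 + 175 + 175 + 150 + 75 + 75 = 2300 MB.
Lower bound: ⌈2300/625⌉ = 4 discs.
A packing using 4 discs:
  disc 1: 550 + 75 = 625
  disc 2: 250 + 225 + 150 = 625
  disc 3: 225 + 200 + 200 = 625
  disc 4: 175 + 175 + 75 = 425
This matches the lower bound, so 4 is optimal.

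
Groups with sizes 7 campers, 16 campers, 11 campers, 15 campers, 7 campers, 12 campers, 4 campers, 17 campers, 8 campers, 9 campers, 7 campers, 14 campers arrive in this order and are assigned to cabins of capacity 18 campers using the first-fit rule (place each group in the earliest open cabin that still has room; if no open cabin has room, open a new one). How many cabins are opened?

  7 → cabin 1 (new)  [load 7/18]
  16 → cabin 2 (new)  [load 16/18]
  11 → cabin 1  [load 18/18]
  15 → cabin 3 (new)  [load 15/18]
  7 → cabin 4 (new)  [load 7/18]
  12 → cabin 5 (new)  [load 12/18]
  4 → cabin 4  [load 11/18]
  17 → cabin 6 (new)  [load 17/18]
  8 → cabin 7 (new)  [load 8/18]
  9 → cabin 7  [load 17/18]
  7 → cabin 4  [load 18/18]
  14 → cabin 8 (new)  [load 14/18]
8 cabins opened.

8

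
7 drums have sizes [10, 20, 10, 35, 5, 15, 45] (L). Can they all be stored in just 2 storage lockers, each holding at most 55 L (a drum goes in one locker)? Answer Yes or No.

No

Total = 140 L; ⌈140/55⌉ = 3.
At least 3 storage lockers are required, but only 2 are allowed.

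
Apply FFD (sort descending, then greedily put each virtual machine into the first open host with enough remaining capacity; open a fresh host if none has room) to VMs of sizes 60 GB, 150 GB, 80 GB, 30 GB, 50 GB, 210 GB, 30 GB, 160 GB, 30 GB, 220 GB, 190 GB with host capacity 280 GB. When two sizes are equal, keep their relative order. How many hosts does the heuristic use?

Sorted descending: 220, 210, 190, 160, 150, 80, 60, 50, 30, 30, 30.
  220 → host 1 (new)  [load 220/280]
  210 → host 2 (new)  [load 210/280]
  190 → host 3 (new)  [load 190/280]
  160 → host 4 (new)  [load 160/280]
  150 → host 5 (new)  [load 150/280]
  80 → host 3  [load 270/280]
  60 → host 1  [load 280/280]
  50 → host 2  [load 260/280]
  30 → host 4  [load 190/280]
  30 → host 4  [load 220/280]
  30 → host 4  [load 250/280]
5 hosts opened.

5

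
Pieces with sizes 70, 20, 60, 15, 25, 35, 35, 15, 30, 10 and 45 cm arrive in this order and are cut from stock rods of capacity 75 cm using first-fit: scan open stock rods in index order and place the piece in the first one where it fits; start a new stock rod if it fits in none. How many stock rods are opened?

5

  70 → stock rod 1 (new)  [load 70/75]
  20 → stock rod 2 (new)  [load 20/75]
  60 → stock rod 3 (new)  [load 60/75]
  15 → stock rod 2  [load 35/75]
  25 → stock rod 2  [load 60/75]
  35 → stock rod 4 (new)  [load 35/75]
  35 → stock rod 4  [load 70/75]
  15 → stock rod 2  [load 75/75]
  30 → stock rod 5 (new)  [load 30/75]
  10 → stock rod 3  [load 70/75]
  45 → stock rod 5  [load 75/75]
5 stock rods opened.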